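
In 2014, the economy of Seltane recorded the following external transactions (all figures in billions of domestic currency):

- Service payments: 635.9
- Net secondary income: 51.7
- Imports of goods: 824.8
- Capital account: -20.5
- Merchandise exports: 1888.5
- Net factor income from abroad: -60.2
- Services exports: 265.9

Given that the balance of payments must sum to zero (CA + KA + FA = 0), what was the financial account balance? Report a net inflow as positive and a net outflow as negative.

Goods balance = 1888.5 - 824.8 = 1063.7
Services balance = 265.9 - 635.9 = -370.0
Trade balance (goods + services) = 1063.7 + (-370.0) = 693.7
Net primary income = -60.2
Net secondary income = 51.7
Current account = 693.7 + (-60.2) + 51.7 = 685.2
Financial account = -(685.2 + (-20.5)) = -664.7

-664.7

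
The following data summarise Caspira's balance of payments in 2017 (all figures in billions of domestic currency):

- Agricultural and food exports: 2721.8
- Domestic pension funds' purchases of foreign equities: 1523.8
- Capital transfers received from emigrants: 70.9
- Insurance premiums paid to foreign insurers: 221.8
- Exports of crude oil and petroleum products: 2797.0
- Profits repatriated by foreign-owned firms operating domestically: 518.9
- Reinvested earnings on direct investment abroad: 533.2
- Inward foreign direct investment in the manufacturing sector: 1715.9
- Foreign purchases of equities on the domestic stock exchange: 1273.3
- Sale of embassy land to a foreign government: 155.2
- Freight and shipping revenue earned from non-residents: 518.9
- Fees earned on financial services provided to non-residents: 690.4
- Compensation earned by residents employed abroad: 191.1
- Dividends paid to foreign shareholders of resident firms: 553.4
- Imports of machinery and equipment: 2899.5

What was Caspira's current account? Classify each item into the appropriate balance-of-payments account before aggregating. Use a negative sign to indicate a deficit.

3258.8

Goods: 2797.0 - 2899.5 + 2721.8 = 2619.3
Services: 518.9 - 221.8 + 690.4 = 987.5
Primary income: -553.4 - 518.9 + 191.1 + 533.2 = -348.0
Current account = 2619.3 + 987.5 + (-348.0) = 3258.8
(Excluded from the current account — financial account: domestic pension funds' purchases of foreign equities 1523.8, inward foreign direct investment in the manufacturing sector 1715.9, foreign purchases of equities on the domestic stock exchange 1273.3; capital account: capital transfers received from emigrants 70.9, sale of embassy land to a foreign government 155.2.)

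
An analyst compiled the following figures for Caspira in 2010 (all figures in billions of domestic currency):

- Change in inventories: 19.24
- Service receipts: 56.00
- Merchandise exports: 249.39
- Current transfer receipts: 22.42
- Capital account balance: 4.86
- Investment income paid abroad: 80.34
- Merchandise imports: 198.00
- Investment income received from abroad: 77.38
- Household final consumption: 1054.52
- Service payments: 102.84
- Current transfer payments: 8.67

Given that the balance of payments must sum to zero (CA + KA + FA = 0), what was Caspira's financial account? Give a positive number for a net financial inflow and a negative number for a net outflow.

-20.20

Goods balance = 249.39 - 198.00 = 51.39
Services balance = 56.00 - 102.84 = -46.84
Trade balance (goods + services) = 51.39 + (-46.84) = 4.55
Net primary income = 77.38 - 80.34 = -2.96
Net secondary income = 22.42 - 8.67 = 13.75
Current account = 4.55 + (-2.96) + 13.75 = 15.34
Financial account = -(15.34 + 4.86) = -20.20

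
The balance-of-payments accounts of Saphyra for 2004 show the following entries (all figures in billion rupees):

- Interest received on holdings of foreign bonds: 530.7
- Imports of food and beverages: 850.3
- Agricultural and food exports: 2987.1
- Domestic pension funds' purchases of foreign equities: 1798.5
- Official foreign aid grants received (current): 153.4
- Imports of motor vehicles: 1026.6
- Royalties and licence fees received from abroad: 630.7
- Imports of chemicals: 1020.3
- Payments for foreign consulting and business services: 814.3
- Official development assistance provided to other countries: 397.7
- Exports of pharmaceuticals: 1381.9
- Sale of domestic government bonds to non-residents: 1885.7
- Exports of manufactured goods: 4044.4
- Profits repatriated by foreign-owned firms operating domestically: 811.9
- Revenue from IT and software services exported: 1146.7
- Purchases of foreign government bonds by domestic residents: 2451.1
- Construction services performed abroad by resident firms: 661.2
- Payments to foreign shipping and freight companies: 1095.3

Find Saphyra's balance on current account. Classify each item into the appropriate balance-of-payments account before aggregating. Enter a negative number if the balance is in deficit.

5519.7

Goods: 4044.4 + 2987.1 - 1026.6 - 1020.3 - 850.3 + 1381.9 = 5516.2
Services: 661.2 - 1095.3 + 1146.7 - 814.3 + 630.7 = 529.0
Primary income: 530.7 - 811.9 = -281.2
Secondary income: -397.7 + 153.4 = -244.3
Current account = 5516.2 + 529.0 + (-281.2) + (-244.3) = 5519.7
(Excluded from the current account — financial account: domestic pension funds' purchases of foreign equities 1798.5, sale of domestic government bonds to non-residents 1885.7, purchases of foreign government bonds by domestic residents 2451.1.)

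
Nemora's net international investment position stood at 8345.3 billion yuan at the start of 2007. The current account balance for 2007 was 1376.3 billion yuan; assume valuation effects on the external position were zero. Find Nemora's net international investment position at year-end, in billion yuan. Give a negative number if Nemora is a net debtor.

With no valuation effects, change in NIIP = current account = 1376.3
End-of-year NIIP = 8345.3 + 1376.3 = 9721.6

9721.6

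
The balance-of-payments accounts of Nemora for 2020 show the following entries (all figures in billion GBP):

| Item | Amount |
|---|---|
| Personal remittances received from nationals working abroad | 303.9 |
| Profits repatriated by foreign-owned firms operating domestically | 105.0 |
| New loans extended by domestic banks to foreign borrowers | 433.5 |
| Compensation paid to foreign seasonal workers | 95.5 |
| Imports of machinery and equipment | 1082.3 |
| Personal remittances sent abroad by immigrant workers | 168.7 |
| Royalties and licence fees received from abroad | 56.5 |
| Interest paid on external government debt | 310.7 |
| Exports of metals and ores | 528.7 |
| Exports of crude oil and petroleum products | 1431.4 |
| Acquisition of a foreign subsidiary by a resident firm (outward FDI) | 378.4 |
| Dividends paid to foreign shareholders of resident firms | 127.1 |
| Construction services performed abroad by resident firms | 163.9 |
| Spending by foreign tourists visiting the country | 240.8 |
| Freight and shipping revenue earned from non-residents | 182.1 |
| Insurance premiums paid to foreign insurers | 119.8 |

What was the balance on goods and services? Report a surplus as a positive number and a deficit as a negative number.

1401.3

Goods: 1431.4 - 1082.3 + 528.7 = 877.8
Services: 182.1 - 119.8 + 56.5 + 240.8 + 163.9 = 523.5
Trade balance = 877.8 + 523.5 = 1401.3
(Excluded from the trade balance — secondary income: personal remittances received from nationals working abroad 303.9, personal remittances sent abroad by immigrant workers 168.7; primary income: profits repatriated by foreign-owned firms operating domestically 105.0, compensation paid to foreign seasonal workers 95.5, interest paid on external government debt 310.7, dividends paid to foreign shareholders of resident firms 127.1; financial account: new loans extended by domestic banks to foreign borrowers 433.5, acquisition of a foreign subsidiary by a resident firm (outward FDI) 378.4.)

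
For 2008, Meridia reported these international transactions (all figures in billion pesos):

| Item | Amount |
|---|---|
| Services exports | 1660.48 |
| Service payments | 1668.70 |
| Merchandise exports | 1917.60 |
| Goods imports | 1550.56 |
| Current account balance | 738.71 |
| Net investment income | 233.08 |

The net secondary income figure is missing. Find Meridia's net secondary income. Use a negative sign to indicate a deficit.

Current account = goods balance + services balance + net primary income + net secondary income
Sum of the known components = 591.90
Net secondary income = CA - (known components) = 738.71 - 591.90 = 146.81

146.81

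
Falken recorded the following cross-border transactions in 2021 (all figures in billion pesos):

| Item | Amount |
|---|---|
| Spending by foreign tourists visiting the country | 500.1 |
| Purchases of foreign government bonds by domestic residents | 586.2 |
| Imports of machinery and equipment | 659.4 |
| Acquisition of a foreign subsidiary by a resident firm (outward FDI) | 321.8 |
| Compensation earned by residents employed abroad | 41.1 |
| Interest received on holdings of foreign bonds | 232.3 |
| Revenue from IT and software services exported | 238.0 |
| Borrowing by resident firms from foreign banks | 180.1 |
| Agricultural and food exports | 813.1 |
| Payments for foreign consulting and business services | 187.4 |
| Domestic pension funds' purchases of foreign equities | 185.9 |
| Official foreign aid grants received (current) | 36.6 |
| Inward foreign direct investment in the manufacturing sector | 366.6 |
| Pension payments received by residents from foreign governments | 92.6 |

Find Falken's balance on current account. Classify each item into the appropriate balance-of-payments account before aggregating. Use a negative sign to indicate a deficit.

1107.0

Goods: -659.4 + 813.1 = 153.7
Services: -187.4 + 500.1 + 238.0 = 550.7
Primary income: 41.1 + 232.3 = 273.4
Secondary income: 92.6 + 36.6 = 129.2
Current account = 153.7 + 550.7 + 273.4 + 129.2 = 1107.0
(Excluded from the current account — financial account: purchases of foreign government bonds by domestic residents 586.2, acquisition of a foreign subsidiary by a resident firm (outward FDI) 321.8, borrowing by resident firms from foreign banks 180.1, domestic pension funds' purchases of foreign equities 185.9, inward foreign direct investment in the manufacturing sector 366.6.)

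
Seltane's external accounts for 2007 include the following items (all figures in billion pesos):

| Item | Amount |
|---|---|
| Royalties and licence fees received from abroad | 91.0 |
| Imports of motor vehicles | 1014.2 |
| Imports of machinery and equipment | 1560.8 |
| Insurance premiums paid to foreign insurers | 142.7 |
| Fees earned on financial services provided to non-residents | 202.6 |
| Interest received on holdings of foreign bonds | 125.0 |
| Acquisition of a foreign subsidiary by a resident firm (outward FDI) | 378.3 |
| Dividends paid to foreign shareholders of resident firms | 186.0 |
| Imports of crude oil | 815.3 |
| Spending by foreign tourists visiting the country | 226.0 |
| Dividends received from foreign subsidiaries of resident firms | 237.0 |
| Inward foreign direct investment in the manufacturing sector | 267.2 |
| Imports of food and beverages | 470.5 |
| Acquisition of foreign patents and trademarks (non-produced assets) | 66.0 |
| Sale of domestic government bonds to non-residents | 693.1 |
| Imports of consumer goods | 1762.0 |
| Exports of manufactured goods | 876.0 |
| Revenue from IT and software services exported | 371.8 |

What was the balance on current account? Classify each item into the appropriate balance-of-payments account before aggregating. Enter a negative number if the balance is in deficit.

Goods: -1014.2 - 1560.8 + 876.0 - 1762.0 - 470.5 - 815.3 = -4746.8
Services: 91.0 + 371.8 - 142.7 + 226.0 + 202.6 = 748.7
Primary income: 237.0 - 186.0 + 125.0 = 176.0
Current account = (-4746.8) + 748.7 + 176.0 = -3822.1
(Excluded from the current account — financial account: acquisition of a foreign subsidiary by a resident firm (outward FDI) 378.3, inward foreign direct investment in the manufacturing sector 267.2, sale of domestic government bonds to non-residents 693.1; capital account: acquisition of foreign patents and trademarks (non-produced assets) 66.0.)

-3822.1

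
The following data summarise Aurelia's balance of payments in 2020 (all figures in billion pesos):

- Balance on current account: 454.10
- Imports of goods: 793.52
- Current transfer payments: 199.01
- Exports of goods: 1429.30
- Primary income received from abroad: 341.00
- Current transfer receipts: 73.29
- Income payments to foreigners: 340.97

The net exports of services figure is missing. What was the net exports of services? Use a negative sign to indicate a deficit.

-55.99

Current account = goods balance + services balance + net primary income + net secondary income
Sum of the known components = 510.09
Net exports of services = CA - (known components) = 454.10 - 510.09 = -55.99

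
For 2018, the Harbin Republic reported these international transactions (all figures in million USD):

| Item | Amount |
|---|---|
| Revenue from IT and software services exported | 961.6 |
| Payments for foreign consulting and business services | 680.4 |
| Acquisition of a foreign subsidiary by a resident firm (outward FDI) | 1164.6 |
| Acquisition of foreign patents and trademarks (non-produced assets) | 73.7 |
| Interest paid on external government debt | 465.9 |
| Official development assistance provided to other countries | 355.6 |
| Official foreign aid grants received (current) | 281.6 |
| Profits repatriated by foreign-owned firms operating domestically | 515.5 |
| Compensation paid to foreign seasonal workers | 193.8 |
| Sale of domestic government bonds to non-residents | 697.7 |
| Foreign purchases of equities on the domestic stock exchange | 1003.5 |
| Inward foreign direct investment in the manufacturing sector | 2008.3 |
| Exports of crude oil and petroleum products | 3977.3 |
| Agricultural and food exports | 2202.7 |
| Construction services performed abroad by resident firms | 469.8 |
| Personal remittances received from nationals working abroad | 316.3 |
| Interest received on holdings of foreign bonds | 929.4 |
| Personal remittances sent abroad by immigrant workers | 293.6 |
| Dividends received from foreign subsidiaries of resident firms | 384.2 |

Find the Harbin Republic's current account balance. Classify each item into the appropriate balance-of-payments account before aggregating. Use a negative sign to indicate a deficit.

7018.1

Goods: 3977.3 + 2202.7 = 6180.0
Services: 961.6 + 469.8 - 680.4 = 751.0
Primary income: -465.9 + 929.4 - 193.8 - 515.5 + 384.2 = 138.4
Secondary income: -293.6 - 355.6 + 281.6 + 316.3 = -51.3
Current account = 6180.0 + 751.0 + 138.4 + (-51.3) = 7018.1
(Excluded from the current account — financial account: acquisition of a foreign subsidiary by a resident firm (outward FDI) 1164.6, sale of domestic government bonds to non-residents 697.7, foreign purchases of equities on the domestic stock exchange 1003.5, inward foreign direct investment in the manufacturing sector 2008.3; capital account: acquisition of foreign patents and trademarks (non-produced assets) 73.7.)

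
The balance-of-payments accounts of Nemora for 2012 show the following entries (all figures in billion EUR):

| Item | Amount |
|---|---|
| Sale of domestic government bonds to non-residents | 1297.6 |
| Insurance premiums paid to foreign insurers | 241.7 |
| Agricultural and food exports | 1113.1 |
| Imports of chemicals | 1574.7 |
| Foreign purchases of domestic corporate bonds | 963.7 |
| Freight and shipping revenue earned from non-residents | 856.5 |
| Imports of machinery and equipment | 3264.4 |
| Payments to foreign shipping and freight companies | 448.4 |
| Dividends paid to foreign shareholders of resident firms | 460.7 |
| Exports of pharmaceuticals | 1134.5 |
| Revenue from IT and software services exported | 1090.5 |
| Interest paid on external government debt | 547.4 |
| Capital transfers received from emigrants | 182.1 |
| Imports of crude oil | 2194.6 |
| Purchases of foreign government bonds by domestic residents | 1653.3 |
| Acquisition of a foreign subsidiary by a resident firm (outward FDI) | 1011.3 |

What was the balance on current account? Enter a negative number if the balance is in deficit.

Goods: -2194.6 + 1113.1 - 3264.4 - 1574.7 + 1134.5 = -4786.1
Services: -241.7 + 856.5 - 448.4 + 1090.5 = 1256.9
Primary income: -460.7 - 547.4 = -1008.1
Current account = (-4786.1) + 1256.9 + (-1008.1) = -4537.3
(Excluded from the current account — financial account: sale of domestic government bonds to non-residents 1297.6, foreign purchases of domestic corporate bonds 963.7, purchases of foreign government bonds by domestic residents 1653.3, acquisition of a foreign subsidiary by a resident firm (outward FDI) 1011.3; capital account: capital transfers received from emigrants 182.1.)

-4537.3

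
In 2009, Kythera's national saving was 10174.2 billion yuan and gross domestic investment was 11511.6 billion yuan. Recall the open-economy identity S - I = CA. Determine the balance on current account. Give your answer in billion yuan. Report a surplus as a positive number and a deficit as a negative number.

S - I = CA (net lending to the rest of the world).
CA = S - I = 10174.2 - 11511.6 = -1337.4

-1337.4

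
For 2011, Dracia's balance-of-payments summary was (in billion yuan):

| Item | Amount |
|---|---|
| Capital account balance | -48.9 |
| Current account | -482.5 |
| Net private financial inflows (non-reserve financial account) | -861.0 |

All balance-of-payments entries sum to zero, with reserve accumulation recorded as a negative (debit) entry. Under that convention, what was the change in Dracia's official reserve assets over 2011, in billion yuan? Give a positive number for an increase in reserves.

Official reserve transactions balance = -((-482.5) + (-48.9) + (-861.0)) = 1392.4
An accumulation of reserves is recorded as a debit (negative entry), so the change in the stock of reserves is the negative of that balance.
Change in official reserves = -(1392.4) = -1392.4

-1392.4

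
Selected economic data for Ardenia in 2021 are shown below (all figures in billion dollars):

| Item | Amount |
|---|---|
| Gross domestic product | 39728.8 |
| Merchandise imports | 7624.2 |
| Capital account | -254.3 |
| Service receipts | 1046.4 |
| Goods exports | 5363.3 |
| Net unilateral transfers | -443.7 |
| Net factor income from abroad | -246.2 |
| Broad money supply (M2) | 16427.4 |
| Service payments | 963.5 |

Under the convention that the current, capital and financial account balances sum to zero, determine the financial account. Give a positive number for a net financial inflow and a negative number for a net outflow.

3122.2

Goods balance = 5363.3 - 7624.2 = -2260.9
Services balance = 1046.4 - 963.5 = 82.9
Trade balance (goods + services) = -2260.9 + 82.9 = -2178.0
Net primary income = -246.2
Net secondary income = -443.7
Current account = -2178.0 + (-246.2) + (-443.7) = -2867.9
Financial account = -(-2867.9 + (-254.3)) = 3122.2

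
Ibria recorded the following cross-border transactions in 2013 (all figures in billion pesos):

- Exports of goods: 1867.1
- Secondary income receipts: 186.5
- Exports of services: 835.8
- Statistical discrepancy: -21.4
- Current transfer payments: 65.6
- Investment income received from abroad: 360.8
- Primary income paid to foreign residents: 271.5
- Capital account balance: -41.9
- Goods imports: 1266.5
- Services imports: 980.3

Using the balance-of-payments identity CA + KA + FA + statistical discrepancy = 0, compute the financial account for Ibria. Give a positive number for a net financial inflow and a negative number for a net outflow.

Goods balance = 1867.1 - 1266.5 = 600.6
Services balance = 835.8 - 980.3 = -144.5
Trade balance (goods + services) = 600.6 + (-144.5) = 456.1
Net primary income = 360.8 - 271.5 = 89.3
Net secondary income = 186.5 - 65.6 = 120.9
Current account = 456.1 + 89.3 + 120.9 = 666.3
Financial account = -(666.3 + (-41.9) + (-21.4)) = -603.0

-603.0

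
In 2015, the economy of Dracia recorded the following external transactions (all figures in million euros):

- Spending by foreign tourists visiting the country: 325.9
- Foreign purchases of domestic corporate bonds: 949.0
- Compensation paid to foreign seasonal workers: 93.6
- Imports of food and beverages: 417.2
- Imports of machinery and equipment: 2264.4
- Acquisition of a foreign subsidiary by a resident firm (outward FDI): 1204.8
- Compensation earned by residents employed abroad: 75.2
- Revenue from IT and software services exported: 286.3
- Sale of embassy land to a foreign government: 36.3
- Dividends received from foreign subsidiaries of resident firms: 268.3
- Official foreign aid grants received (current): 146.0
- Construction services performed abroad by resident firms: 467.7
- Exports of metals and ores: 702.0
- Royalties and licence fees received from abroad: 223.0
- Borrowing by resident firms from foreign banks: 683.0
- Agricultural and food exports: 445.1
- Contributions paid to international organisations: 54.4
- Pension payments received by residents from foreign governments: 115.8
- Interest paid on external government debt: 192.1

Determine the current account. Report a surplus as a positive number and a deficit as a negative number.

Goods: -417.2 - 2264.4 + 445.1 + 702.0 = -1534.5
Services: 467.7 + 286.3 + 223.0 + 325.9 = 1302.9
Primary income: 75.2 - 192.1 - 93.6 + 268.3 = 57.8
Secondary income: 146.0 - 54.4 + 115.8 = 207.4
Current account = (-1534.5) + 1302.9 + 57.8 + 207.4 = 33.6
(Excluded from the current account — financial account: foreign purchases of domestic corporate bonds 949.0, acquisition of a foreign subsidiary by a resident firm (outward FDI) 1204.8, borrowing by resident firms from foreign banks 683.0; capital account: sale of embassy land to a foreign government 36.3.)

33.6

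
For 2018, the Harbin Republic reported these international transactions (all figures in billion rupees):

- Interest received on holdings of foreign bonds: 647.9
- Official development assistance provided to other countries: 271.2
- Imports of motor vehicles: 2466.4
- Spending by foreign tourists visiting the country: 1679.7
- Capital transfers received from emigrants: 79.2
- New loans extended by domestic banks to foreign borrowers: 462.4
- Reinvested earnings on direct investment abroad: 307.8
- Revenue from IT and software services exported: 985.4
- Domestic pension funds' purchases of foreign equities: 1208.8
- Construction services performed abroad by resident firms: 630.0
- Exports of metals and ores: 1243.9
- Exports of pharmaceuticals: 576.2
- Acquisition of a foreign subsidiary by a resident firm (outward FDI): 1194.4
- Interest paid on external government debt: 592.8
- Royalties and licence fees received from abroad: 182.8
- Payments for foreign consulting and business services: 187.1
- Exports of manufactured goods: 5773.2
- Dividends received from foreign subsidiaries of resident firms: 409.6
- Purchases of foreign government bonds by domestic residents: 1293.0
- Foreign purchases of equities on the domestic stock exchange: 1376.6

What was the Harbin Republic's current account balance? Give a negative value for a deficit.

8919.0

Goods: 1243.9 - 2466.4 + 5773.2 + 576.2 = 5126.9
Services: 182.8 + 630.0 + 1679.7 + 985.4 - 187.1 = 3290.8
Primary income: 307.8 + 647.9 + 409.6 - 592.8 = 772.5
Secondary income: -271.2
Current account = 5126.9 + 3290.8 + 772.5 + (-271.2) = 8919.0
(Excluded from the current account — capital account: capital transfers received from emigrants 79.2; financial account: new loans extended by domestic banks to foreign borrowers 462.4, domestic pension funds' purchases of foreign equities 1208.8, acquisition of a foreign subsidiary by a resident firm (outward FDI) 1194.4, purchases of foreign government bonds by domestic residents 1293.0, foreign purchases of equities on the domestic stock exchange 1376.6.)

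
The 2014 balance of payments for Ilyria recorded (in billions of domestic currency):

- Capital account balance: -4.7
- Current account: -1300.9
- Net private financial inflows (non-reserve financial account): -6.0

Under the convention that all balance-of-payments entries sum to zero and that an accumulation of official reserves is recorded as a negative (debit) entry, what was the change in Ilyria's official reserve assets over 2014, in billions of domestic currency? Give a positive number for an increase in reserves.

-1311.6

Official reserve transactions balance = -((-1300.9) + (-4.7) + (-6.0)) = 1311.6
An accumulation of reserves is recorded as a debit (negative entry), so the change in the stock of reserves is the negative of that balance.
Change in official reserves = -(1311.6) = -1311.6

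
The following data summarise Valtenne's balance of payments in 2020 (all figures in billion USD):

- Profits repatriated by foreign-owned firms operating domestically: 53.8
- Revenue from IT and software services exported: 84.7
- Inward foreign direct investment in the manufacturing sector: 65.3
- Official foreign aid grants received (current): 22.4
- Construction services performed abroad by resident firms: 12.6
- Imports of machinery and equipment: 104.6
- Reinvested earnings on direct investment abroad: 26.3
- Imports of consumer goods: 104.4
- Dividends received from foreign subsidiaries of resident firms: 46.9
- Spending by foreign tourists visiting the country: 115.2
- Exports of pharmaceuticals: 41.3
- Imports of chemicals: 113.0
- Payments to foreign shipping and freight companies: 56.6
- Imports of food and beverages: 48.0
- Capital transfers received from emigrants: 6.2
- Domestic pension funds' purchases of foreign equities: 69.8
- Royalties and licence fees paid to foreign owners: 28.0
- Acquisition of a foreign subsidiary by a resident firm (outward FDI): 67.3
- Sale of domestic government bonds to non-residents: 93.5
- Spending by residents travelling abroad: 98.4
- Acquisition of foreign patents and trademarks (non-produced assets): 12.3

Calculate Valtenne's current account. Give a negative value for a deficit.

-257.4

Goods: -113.0 - 48.0 + 41.3 - 104.4 - 104.6 = -328.7
Services: -98.4 + 84.7 + 12.6 - 28.0 + 115.2 - 56.6 = 29.5
Primary income: 46.9 + 26.3 - 53.8 = 19.4
Secondary income: 22.4
Current account = (-328.7) + 29.5 + 19.4 + 22.4 = -257.4
(Excluded from the current account — financial account: inward foreign direct investment in the manufacturing sector 65.3, domestic pension funds' purchases of foreign equities 69.8, acquisition of a foreign subsidiary by a resident firm (outward FDI) 67.3, sale of domestic government bonds to non-residents 93.5; capital account: capital transfers received from emigrants 6.2, acquisition of foreign patents and trademarks (non-produced assets) 12.3.)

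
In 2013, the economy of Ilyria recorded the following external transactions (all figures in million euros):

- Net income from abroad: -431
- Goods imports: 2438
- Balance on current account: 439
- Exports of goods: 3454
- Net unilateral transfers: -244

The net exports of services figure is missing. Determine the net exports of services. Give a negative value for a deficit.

Current account = goods balance + services balance + net primary income + net secondary income
Sum of the known components = 341
Net exports of services = CA - (known components) = 439 - 341 = 98

98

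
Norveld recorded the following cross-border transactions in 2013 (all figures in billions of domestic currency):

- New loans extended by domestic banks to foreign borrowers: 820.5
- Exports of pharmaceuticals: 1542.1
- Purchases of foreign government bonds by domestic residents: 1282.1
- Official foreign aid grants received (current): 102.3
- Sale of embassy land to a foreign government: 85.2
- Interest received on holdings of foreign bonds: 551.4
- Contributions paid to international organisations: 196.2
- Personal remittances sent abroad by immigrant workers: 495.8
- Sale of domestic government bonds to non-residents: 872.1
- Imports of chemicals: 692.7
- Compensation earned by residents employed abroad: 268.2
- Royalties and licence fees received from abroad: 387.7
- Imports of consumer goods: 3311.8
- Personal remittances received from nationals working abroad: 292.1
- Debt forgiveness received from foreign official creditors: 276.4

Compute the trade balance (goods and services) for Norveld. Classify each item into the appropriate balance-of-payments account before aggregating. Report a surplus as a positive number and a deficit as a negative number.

-2074.7

Goods: -3311.8 - 692.7 + 1542.1 = -2462.4
Services: 387.7
Trade balance = -2462.4 + 387.7 = -2074.7
(Excluded from the trade balance — financial account: new loans extended by domestic banks to foreign borrowers 820.5, purchases of foreign government bonds by domestic residents 1282.1, sale of domestic government bonds to non-residents 872.1; secondary income: official foreign aid grants received (current) 102.3, contributions paid to international organisations 196.2, personal remittances sent abroad by immigrant workers 495.8, personal remittances received from nationals working abroad 292.1; capital account: sale of embassy land to a foreign government 85.2, debt forgiveness received from foreign official creditors 276.4; primary income: interest received on holdings of foreign bonds 551.4, compensation earned by residents employed abroad 268.2.)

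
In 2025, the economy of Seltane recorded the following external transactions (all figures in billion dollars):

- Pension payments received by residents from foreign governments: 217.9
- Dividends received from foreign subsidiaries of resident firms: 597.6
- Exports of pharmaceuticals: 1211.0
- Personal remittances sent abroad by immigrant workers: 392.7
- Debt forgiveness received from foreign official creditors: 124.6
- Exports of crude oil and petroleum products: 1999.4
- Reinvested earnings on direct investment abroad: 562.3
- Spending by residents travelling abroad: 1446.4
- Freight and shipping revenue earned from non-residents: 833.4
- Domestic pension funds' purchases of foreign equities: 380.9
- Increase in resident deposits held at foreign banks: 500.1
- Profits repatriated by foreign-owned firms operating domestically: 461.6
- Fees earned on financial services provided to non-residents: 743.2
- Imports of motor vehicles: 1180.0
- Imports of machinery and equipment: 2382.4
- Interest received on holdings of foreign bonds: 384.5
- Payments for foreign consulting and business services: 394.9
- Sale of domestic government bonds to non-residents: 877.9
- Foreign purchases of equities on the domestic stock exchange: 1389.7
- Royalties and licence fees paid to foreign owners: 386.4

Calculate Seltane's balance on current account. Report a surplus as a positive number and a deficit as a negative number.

-95.1

Goods: -2382.4 + 1999.4 + 1211.0 - 1180.0 = -352.0
Services: -394.9 + 833.4 - 1446.4 - 386.4 + 743.2 = -651.1
Primary income: 562.3 + 384.5 - 461.6 + 597.6 = 1082.8
Secondary income: 217.9 - 392.7 = -174.8
Current account = (-352.0) + (-651.1) + 1082.8 + (-174.8) = -95.1
(Excluded from the current account — capital account: debt forgiveness received from foreign official creditors 124.6; financial account: domestic pension funds' purchases of foreign equities 380.9, increase in resident deposits held at foreign banks 500.1, sale of domestic government bonds to non-residents 877.9, foreign purchases of equities on the domestic stock exchange 1389.7.)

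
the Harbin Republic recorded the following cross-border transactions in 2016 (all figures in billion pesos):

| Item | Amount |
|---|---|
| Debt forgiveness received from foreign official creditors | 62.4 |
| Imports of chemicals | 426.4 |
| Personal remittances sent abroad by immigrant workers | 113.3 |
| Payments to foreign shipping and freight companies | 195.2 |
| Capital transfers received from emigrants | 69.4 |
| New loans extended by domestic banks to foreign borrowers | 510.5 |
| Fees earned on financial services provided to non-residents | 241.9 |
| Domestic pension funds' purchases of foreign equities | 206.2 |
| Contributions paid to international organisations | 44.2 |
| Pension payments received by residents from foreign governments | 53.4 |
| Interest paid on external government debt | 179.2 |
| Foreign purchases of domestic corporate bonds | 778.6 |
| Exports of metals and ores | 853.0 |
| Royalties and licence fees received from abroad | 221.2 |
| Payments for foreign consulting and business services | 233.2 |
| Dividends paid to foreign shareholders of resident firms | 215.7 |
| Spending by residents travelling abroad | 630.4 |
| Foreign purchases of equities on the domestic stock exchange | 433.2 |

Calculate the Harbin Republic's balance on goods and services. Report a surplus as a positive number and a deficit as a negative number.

Goods: 853.0 - 426.4 = 426.6
Services: -233.2 - 195.2 - 630.4 + 221.2 + 241.9 = -595.7
Trade balance = 426.6 + (-595.7) = -169.1
(Excluded from the trade balance — capital account: debt forgiveness received from foreign official creditors 62.4, capital transfers received from emigrants 69.4; secondary income: personal remittances sent abroad by immigrant workers 113.3, contributions paid to international organisations 44.2, pension payments received by residents from foreign governments 53.4; financial account: new loans extended by domestic banks to foreign borrowers 510.5, domestic pension funds' purchases of foreign equities 206.2, foreign purchases of domestic corporate bonds 778.6, foreign purchases of equities on the domestic stock exchange 433.2; primary income: interest paid on external government debt 179.2, dividends paid to foreign shareholders of resident firms 215.7.)

-169.1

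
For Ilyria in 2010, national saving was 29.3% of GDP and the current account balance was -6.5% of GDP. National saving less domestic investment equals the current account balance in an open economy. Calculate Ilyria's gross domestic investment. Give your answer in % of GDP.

I = S - CA = 29.3 - (-6.5) = 35.8

35.8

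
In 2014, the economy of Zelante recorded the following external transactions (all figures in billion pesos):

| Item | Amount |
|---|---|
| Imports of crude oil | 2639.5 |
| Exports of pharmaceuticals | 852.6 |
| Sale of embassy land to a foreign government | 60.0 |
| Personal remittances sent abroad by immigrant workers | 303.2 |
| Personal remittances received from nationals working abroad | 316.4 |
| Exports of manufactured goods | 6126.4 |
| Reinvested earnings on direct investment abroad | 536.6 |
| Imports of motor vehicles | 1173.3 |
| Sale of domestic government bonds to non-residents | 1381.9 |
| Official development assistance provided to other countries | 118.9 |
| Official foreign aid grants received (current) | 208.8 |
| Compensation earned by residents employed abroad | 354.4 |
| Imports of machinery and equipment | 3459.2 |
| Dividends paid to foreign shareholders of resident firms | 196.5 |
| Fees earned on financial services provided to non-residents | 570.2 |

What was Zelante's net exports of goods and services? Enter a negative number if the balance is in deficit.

Goods: -2639.5 + 6126.4 - 3459.2 - 1173.3 + 852.6 = -293.0
Services: 570.2
Trade balance = -293.0 + 570.2 = 277.2
(Excluded from the trade balance — capital account: sale of embassy land to a foreign government 60.0; secondary income: personal remittances sent abroad by immigrant workers 303.2, personal remittances received from nationals working abroad 316.4, official development assistance provided to other countries 118.9, official foreign aid grants received (current) 208.8; primary income: reinvested earnings on direct investment abroad 536.6, compensation earned by residents employed abroad 354.4, dividends paid to foreign shareholders of resident firms 196.5; financial account: sale of domestic government bonds to non-residents 1381.9.)

277.2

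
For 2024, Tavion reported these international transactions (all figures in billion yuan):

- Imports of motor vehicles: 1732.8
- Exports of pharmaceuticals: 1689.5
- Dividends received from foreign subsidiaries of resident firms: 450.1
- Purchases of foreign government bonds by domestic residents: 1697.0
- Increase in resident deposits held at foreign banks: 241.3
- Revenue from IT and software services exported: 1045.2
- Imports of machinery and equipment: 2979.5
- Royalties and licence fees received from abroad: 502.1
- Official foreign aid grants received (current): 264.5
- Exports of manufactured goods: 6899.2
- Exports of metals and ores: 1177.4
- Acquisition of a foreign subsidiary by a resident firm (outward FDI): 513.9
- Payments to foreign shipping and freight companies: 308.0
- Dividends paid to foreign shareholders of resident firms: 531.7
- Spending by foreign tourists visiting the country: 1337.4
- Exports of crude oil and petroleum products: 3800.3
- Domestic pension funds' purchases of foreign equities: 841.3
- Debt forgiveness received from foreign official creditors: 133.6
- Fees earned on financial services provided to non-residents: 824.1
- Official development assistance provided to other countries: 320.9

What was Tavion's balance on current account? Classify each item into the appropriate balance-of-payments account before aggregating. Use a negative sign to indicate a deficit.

Goods: -1732.8 + 1177.4 + 1689.5 + 6899.2 - 2979.5 + 3800.3 = 8854.1
Services: -308.0 + 502.1 + 824.1 + 1337.4 + 1045.2 = 3400.8
Primary income: -531.7 + 450.1 = -81.6
Secondary income: 264.5 - 320.9 = -56.4
Current account = 8854.1 + 3400.8 + (-81.6) + (-56.4) = 12116.9
(Excluded from the current account — financial account: purchases of foreign government bonds by domestic residents 1697.0, increase in resident deposits held at foreign banks 241.3, acquisition of a foreign subsidiary by a resident firm (outward FDI) 513.9, domestic pension funds' purchases of foreign equities 841.3; capital account: debt forgiveness received from foreign official creditors 133.6.)

12116.9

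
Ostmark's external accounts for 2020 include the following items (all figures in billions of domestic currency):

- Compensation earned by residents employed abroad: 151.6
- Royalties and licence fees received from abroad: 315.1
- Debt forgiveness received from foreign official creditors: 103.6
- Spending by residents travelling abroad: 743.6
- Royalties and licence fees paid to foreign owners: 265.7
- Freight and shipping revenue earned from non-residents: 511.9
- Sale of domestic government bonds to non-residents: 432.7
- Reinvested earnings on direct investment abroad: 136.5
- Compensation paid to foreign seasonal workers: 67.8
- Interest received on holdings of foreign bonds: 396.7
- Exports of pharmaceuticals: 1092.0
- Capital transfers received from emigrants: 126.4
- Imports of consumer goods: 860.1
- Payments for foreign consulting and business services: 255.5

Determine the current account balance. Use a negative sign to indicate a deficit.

Goods: -860.1 + 1092.0 = 231.9
Services: 511.9 + 315.1 - 743.6 - 265.7 - 255.5 = -437.8
Primary income: 396.7 + 136.5 + 151.6 - 67.8 = 617.0
Current account = 231.9 + (-437.8) + 617.0 = 411.1
(Excluded from the current account — capital account: debt forgiveness received from foreign official creditors 103.6, capital transfers received from emigrants 126.4; financial account: sale of domestic government bonds to non-residents 432.7.)

411.1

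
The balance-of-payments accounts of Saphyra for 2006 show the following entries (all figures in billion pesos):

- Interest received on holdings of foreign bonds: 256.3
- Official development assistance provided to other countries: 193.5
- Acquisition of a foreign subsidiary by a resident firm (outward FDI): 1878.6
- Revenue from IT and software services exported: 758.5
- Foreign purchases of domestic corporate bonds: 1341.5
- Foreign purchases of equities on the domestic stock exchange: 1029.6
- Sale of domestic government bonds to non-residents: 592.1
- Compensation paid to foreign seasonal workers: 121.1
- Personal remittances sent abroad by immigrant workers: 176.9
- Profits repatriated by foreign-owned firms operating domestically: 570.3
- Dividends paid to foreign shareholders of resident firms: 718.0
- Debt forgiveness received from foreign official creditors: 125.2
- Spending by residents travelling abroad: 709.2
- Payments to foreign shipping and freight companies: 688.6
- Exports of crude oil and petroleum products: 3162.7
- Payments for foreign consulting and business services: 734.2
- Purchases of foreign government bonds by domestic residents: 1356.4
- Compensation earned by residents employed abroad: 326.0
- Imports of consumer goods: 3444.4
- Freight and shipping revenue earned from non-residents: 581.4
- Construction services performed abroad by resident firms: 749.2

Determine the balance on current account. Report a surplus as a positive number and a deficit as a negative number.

-1522.1

Goods: -3444.4 + 3162.7 = -281.7
Services: 758.5 + 749.2 + 581.4 - 688.6 - 709.2 - 734.2 = -42.9
Primary income: 326.0 - 718.0 - 570.3 - 121.1 + 256.3 = -827.1
Secondary income: -193.5 - 176.9 = -370.4
Current account = (-281.7) + (-42.9) + (-827.1) + (-370.4) = -1522.1
(Excluded from the current account — financial account: acquisition of a foreign subsidiary by a resident firm (outward FDI) 1878.6, foreign purchases of domestic corporate bonds 1341.5, foreign purchases of equities on the domestic stock exchange 1029.6, sale of domestic government bonds to non-residents 592.1, purchases of foreign government bonds by domestic residents 1356.4; capital account: debt forgiveness received from foreign official creditors 125.2.)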